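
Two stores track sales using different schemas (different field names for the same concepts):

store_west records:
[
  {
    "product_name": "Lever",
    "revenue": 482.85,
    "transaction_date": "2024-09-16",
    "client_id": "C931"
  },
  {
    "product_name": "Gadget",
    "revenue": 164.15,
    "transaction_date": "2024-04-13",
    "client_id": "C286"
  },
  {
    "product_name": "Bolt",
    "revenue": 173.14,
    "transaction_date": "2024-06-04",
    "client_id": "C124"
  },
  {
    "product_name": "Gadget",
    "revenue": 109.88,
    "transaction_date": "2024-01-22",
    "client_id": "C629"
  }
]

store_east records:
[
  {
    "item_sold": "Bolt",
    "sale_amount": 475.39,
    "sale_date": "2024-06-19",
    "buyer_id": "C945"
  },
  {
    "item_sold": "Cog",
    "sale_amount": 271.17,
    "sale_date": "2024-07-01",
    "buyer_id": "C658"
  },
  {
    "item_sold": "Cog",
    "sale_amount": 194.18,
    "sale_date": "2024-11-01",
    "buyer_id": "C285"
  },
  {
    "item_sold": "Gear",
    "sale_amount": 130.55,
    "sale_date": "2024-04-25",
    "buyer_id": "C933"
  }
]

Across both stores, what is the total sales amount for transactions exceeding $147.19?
1760.88

Schema mapping: "revenue" (store_west) = "sale_amount" (store_east) = sale amount

Sum of sales > $147.19 in store_west: 820.14
Sum of sales > $147.19 in store_east: 940.74

Total: 820.14 + 940.74 = 1760.88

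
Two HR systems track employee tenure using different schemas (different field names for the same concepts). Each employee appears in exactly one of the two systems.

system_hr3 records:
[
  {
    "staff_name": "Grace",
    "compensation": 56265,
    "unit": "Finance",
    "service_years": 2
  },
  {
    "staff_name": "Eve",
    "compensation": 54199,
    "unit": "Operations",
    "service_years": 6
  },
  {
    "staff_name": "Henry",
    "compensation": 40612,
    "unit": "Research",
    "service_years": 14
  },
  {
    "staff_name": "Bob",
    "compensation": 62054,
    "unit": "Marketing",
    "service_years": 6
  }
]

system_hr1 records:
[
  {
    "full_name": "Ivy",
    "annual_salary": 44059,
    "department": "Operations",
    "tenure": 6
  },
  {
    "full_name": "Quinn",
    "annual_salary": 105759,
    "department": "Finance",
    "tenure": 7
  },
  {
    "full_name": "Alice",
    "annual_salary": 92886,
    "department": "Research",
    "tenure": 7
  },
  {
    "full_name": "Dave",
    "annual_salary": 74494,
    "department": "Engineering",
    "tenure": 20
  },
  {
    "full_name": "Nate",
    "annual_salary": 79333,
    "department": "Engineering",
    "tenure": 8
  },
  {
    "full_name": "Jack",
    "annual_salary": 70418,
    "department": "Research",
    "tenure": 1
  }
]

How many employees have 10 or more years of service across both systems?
2

Reconcile schemas: "service_years" (system_hr3) = "tenure" (system_hr1) = years of service

From system_hr3: 1 employees with >= 10 years
From system_hr1: 1 employees with >= 10 years

Total: 1 + 1 = 2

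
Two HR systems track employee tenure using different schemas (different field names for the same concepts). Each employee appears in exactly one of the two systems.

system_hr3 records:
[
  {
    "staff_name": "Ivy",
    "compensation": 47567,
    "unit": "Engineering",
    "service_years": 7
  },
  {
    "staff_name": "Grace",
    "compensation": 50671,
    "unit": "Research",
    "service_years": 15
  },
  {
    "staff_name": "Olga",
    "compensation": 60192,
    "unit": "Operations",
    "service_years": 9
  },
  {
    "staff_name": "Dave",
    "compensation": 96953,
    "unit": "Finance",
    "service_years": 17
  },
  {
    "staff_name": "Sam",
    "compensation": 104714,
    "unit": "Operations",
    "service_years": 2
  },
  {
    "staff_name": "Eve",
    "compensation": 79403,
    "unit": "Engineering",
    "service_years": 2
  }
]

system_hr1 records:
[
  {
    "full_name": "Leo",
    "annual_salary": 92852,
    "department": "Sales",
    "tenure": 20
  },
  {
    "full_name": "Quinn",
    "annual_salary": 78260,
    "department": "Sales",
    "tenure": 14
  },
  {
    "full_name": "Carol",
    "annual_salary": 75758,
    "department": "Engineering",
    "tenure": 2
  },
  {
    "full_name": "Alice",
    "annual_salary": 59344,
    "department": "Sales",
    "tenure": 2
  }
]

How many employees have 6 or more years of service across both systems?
6

Reconcile schemas: "service_years" (system_hr3) = "tenure" (system_hr1) = years of service

From system_hr3: 4 employees with >= 6 years
From system_hr1: 2 employees with >= 6 years

Total: 4 + 2 = 6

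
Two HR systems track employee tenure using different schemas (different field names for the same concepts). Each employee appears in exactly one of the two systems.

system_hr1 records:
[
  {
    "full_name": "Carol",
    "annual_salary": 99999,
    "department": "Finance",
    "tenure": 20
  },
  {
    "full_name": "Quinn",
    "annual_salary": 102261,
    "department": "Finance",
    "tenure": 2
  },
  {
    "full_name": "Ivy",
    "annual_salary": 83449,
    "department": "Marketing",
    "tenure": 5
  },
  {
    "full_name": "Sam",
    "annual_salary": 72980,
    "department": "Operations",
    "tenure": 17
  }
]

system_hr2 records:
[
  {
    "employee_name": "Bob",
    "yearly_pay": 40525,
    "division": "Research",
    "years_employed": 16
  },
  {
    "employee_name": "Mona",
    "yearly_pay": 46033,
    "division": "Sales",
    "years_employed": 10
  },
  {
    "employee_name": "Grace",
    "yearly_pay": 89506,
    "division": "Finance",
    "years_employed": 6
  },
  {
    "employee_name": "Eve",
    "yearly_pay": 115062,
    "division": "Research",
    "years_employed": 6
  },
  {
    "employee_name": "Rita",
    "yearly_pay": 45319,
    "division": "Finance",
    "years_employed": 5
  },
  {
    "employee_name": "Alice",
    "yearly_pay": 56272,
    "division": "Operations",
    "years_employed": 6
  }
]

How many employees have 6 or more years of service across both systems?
7

Reconcile schemas: "tenure" (system_hr1) = "years_employed" (system_hr2) = years of service

From system_hr1: 2 employees with >= 6 years
From system_hr2: 5 employees with >= 6 years

Total: 2 + 5 = 7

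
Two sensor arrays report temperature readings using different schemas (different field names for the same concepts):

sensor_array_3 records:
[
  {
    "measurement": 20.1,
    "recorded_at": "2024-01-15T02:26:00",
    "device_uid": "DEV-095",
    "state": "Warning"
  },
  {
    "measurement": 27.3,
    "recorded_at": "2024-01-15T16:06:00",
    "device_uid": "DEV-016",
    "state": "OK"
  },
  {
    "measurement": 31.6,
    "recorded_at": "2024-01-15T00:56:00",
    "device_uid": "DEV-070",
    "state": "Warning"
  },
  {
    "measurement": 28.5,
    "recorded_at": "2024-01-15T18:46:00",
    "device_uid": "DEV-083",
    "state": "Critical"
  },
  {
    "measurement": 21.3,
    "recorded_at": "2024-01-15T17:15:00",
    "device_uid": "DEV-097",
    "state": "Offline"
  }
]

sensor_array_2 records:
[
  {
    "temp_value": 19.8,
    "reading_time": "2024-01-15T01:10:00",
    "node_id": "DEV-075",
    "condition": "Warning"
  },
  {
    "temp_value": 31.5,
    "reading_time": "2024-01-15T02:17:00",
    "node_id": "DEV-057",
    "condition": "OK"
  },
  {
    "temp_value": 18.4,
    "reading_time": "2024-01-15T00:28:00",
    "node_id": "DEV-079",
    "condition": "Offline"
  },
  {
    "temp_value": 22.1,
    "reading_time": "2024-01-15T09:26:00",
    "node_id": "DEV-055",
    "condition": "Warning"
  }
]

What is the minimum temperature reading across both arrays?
18.4

Schema mapping: "measurement" (sensor_array_3) = "temp_value" (sensor_array_2) = temperature reading

Minimum in sensor_array_3: 20.1
Minimum in sensor_array_2: 18.4

Overall minimum: min(20.1, 18.4) = 18.4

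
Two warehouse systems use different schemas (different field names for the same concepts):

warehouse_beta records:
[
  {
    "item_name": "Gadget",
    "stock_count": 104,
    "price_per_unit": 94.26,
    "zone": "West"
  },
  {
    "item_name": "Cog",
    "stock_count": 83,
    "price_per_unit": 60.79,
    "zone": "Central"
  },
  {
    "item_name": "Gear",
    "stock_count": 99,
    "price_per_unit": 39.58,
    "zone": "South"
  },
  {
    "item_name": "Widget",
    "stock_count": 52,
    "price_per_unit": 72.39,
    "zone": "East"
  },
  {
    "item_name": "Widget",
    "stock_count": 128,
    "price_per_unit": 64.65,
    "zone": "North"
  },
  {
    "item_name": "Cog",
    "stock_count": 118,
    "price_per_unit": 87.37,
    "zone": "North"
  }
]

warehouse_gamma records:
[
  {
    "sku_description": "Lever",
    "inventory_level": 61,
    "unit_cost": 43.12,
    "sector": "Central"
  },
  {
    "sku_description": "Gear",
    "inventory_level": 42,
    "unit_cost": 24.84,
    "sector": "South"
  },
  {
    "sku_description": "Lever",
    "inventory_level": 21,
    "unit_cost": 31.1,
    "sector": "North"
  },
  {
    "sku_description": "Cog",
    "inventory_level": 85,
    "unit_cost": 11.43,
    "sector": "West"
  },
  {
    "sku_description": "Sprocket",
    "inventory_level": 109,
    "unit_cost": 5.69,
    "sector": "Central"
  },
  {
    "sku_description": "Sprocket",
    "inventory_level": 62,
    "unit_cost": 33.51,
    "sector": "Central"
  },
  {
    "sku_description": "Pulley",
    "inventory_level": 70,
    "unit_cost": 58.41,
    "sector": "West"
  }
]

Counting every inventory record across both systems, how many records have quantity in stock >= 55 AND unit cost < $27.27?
2

Schema mappings:
- "stock_count" (warehouse_beta) = "inventory_level" (warehouse_gamma) = quantity
- "price_per_unit" (warehouse_beta) = "unit_cost" (warehouse_gamma) = unit cost

Records meeting both conditions in warehouse_beta: 0
Records meeting both conditions in warehouse_gamma: 2

Total: 0 + 2 = 2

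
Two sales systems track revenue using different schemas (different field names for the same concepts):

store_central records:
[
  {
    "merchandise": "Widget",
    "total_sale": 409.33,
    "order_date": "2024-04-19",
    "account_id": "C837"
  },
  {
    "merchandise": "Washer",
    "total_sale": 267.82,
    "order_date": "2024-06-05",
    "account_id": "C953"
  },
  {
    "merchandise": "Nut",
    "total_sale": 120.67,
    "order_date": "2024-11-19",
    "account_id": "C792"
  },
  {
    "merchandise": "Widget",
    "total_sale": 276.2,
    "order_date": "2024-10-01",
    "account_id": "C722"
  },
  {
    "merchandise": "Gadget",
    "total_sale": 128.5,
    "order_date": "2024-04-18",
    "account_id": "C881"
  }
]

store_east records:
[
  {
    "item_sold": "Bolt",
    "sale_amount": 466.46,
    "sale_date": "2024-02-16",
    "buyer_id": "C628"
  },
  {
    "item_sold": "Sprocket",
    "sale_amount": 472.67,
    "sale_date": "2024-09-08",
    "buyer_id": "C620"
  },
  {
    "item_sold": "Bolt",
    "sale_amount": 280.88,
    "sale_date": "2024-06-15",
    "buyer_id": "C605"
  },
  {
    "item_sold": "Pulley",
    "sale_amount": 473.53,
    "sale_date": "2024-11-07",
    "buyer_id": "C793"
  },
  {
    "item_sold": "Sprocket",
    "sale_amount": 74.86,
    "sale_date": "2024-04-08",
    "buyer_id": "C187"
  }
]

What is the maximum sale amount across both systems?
473.53

Reconcile: "total_sale" (store_central) = "sale_amount" (store_east) = sale amount

Maximum in store_central: 409.33
Maximum in store_east: 473.53

Overall maximum: max(409.33, 473.53) = 473.53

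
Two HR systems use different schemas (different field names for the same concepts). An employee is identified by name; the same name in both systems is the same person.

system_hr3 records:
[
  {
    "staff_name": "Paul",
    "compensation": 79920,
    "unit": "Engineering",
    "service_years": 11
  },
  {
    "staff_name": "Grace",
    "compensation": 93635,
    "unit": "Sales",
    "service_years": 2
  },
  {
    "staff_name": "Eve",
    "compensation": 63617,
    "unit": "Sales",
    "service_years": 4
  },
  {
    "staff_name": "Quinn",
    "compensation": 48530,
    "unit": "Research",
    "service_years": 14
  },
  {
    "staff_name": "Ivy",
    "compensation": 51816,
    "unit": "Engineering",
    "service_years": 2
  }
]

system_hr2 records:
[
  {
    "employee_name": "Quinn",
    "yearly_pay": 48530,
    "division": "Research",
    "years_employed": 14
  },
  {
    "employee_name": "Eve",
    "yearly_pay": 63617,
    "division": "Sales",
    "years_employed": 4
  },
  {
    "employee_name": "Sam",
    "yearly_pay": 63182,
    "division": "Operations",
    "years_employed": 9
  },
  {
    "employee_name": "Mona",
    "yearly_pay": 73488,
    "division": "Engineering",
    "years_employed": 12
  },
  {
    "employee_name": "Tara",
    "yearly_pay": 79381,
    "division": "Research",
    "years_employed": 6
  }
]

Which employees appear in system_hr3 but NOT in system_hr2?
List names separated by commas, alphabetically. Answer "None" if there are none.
Grace, Ivy, Paul

Schema mapping: "staff_name" (system_hr3) = "employee_name" (system_hr2) = employee name

Names in system_hr3: ['Eve', 'Grace', 'Ivy', 'Paul', 'Quinn']
Names in system_hr2: ['Eve', 'Mona', 'Quinn', 'Sam', 'Tara']

In system_hr3 but not system_hr2: ['Grace', 'Ivy', 'Paul']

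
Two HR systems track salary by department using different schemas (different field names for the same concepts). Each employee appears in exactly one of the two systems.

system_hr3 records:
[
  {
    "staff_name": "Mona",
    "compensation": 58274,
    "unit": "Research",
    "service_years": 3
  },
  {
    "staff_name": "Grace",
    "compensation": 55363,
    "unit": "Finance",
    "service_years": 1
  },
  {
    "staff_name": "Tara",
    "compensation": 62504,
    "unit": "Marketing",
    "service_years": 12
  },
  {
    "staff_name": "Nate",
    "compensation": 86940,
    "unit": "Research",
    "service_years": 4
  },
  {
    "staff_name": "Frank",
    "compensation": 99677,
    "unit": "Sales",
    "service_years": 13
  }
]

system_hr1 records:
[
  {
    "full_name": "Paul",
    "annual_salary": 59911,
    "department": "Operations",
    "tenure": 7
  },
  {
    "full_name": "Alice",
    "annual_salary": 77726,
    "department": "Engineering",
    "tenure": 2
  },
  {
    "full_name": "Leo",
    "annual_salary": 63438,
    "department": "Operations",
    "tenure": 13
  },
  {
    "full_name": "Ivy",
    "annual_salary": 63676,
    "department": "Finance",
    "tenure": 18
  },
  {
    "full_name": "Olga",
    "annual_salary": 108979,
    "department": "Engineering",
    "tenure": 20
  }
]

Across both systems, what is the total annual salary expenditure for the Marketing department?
62504

Schema mappings:
- "unit" (system_hr3) = "department" (system_hr1) = department
- "compensation" (system_hr3) = "annual_salary" (system_hr1) = salary

Marketing salaries from system_hr3: 62504
Marketing salaries from system_hr1: 0

Total: 62504 + 0 = 62504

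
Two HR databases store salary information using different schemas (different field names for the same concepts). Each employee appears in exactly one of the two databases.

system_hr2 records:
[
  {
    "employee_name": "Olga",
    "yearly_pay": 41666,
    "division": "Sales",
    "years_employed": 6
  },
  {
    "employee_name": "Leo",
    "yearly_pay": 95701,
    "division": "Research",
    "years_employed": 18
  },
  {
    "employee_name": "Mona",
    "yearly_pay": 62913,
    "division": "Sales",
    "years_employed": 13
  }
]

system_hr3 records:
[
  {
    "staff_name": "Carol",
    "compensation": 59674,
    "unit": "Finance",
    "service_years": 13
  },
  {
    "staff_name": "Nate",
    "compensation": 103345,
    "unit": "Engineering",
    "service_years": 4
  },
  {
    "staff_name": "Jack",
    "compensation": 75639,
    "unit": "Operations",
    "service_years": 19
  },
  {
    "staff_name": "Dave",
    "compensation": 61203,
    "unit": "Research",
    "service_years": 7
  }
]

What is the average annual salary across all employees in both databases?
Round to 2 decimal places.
71448.71

Schema mapping: "yearly_pay" (system_hr2) = "compensation" (system_hr3) = annual salary

All salaries: [41666, 95701, 62913, 59674, 103345, 75639, 61203]
Sum: 500141
Count: 7
Average: 500141 / 7 = 71448.71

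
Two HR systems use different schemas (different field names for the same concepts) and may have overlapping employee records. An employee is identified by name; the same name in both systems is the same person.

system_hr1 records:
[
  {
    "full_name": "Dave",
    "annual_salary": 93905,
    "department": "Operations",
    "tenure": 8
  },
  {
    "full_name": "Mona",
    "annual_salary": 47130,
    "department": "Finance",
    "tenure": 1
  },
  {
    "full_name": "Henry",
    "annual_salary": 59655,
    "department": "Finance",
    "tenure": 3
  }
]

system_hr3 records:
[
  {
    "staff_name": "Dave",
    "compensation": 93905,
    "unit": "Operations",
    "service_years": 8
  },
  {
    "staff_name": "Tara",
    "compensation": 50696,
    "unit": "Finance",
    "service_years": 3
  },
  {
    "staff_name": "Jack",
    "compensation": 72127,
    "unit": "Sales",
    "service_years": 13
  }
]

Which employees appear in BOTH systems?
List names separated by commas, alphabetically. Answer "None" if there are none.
Dave

Schema mapping: "full_name" (system_hr1) = "staff_name" (system_hr3) = employee name

Names in system_hr1: ['Dave', 'Henry', 'Mona']
Names in system_hr3: ['Dave', 'Jack', 'Tara']

Intersection: ['Dave']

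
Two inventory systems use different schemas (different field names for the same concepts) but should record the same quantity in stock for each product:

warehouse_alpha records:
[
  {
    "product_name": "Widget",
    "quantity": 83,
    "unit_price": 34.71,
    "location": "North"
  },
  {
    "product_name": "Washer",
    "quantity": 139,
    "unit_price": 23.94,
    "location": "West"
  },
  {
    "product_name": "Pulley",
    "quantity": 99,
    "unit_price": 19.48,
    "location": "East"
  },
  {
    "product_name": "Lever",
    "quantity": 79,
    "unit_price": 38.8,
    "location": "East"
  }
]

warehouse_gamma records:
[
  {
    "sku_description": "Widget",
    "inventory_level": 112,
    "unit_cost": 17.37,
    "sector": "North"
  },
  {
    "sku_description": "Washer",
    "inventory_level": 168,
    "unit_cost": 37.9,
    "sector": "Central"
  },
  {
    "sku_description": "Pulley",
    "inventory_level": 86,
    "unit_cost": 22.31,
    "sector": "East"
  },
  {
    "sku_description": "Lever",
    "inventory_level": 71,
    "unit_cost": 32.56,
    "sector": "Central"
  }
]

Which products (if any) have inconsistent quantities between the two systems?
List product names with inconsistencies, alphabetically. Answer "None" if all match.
Lever, Pulley, Washer, Widget

Schema mappings:
- "product_name" (warehouse_alpha) = "sku_description" (warehouse_gamma) = product name
- "quantity" (warehouse_alpha) = "inventory_level" (warehouse_gamma) = quantity

Comparison:
  Widget: 83 vs 112 - MISMATCH
  Washer: 139 vs 168 - MISMATCH
  Pulley: 99 vs 86 - MISMATCH
  Lever: 79 vs 71 - MISMATCH

Products with inconsistencies: Lever, Pulley, Washer, Widget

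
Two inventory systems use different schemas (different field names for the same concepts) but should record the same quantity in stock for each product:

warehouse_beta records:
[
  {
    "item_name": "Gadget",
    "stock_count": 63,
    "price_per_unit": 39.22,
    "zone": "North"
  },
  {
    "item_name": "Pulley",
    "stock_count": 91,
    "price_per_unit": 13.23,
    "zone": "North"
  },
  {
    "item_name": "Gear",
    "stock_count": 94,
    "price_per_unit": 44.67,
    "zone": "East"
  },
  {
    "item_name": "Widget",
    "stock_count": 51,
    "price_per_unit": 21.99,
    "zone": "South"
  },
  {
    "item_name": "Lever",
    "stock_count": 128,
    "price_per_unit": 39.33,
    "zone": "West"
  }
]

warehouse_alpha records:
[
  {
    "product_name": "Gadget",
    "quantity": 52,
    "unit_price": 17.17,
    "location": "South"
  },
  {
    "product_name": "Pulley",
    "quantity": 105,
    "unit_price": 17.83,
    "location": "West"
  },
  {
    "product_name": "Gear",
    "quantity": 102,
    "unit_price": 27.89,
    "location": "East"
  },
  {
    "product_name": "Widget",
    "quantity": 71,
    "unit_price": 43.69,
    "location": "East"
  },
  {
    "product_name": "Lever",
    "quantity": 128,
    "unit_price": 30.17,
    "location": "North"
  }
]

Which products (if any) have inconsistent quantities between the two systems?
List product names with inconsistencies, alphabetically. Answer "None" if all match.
Gadget, Gear, Pulley, Widget

Schema mappings:
- "item_name" (warehouse_beta) = "product_name" (warehouse_alpha) = product name
- "stock_count" (warehouse_beta) = "quantity" (warehouse_alpha) = quantity

Comparison:
  Gadget: 63 vs 52 - MISMATCH
  Pulley: 91 vs 105 - MISMATCH
  Gear: 94 vs 102 - MISMATCH
  Widget: 51 vs 71 - MISMATCH
  Lever: 128 vs 128 - MATCH

Products with inconsistencies: Gadget, Gear, Pulley, Widget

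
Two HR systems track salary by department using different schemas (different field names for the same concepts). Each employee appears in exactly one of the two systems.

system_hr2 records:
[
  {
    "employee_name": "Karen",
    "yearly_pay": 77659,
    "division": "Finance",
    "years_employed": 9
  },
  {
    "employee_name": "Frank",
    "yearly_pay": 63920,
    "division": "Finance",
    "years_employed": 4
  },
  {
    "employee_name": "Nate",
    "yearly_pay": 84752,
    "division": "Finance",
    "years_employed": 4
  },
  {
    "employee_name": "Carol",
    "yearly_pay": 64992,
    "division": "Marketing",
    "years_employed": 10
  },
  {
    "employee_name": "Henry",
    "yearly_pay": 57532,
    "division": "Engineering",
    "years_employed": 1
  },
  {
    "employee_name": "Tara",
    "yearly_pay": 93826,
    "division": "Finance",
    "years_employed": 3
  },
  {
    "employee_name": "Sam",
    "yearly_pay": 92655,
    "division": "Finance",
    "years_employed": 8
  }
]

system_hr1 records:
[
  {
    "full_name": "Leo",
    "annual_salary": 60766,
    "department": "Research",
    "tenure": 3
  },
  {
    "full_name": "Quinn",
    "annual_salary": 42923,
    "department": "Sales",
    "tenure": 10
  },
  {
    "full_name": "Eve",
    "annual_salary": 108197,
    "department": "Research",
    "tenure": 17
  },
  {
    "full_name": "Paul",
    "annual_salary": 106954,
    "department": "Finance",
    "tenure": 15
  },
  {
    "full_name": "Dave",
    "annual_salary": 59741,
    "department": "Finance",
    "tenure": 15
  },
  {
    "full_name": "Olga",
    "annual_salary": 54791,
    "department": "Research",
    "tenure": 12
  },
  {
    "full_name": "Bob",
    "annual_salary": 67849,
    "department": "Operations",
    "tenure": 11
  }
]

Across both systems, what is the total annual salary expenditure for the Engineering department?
57532

Schema mappings:
- "division" (system_hr2) = "department" (system_hr1) = department
- "yearly_pay" (system_hr2) = "annual_salary" (system_hr1) = salary

Engineering salaries from system_hr2: 57532
Engineering salaries from system_hr1: 0

Total: 57532 + 0 = 57532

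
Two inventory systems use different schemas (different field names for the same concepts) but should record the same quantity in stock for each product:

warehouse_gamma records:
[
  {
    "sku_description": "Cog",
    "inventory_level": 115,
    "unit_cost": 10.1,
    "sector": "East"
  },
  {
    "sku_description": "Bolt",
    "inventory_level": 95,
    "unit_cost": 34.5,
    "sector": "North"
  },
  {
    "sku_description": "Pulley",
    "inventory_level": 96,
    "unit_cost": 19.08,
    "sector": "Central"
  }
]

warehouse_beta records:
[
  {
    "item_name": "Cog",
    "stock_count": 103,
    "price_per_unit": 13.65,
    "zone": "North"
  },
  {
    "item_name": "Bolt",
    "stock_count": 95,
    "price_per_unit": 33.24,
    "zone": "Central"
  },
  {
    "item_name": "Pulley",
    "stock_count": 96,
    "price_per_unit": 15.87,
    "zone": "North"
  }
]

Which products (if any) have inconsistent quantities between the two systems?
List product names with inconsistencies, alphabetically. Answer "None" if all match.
Cog

Schema mappings:
- "sku_description" (warehouse_gamma) = "item_name" (warehouse_beta) = product name
- "inventory_level" (warehouse_gamma) = "stock_count" (warehouse_beta) = quantity

Comparison:
  Cog: 115 vs 103 - MISMATCH
  Bolt: 95 vs 95 - MATCH
  Pulley: 96 vs 96 - MATCH

Products with inconsistencies: Cog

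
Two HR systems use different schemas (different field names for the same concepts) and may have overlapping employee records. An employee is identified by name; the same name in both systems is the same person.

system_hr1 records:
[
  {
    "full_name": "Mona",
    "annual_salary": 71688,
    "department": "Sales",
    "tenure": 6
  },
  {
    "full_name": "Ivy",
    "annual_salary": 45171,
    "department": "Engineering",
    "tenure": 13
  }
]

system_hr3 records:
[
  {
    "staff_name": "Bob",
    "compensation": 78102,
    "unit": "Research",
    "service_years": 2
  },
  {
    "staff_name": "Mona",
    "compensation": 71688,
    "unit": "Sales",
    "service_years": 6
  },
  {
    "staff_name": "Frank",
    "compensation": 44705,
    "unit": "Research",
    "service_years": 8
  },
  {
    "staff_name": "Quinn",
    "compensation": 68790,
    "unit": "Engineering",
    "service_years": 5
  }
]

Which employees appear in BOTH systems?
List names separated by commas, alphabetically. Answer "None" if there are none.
Mona

Schema mapping: "full_name" (system_hr1) = "staff_name" (system_hr3) = employee name

Names in system_hr1: ['Ivy', 'Mona']
Names in system_hr3: ['Bob', 'Frank', 'Mona', 'Quinn']

Intersection: ['Mona']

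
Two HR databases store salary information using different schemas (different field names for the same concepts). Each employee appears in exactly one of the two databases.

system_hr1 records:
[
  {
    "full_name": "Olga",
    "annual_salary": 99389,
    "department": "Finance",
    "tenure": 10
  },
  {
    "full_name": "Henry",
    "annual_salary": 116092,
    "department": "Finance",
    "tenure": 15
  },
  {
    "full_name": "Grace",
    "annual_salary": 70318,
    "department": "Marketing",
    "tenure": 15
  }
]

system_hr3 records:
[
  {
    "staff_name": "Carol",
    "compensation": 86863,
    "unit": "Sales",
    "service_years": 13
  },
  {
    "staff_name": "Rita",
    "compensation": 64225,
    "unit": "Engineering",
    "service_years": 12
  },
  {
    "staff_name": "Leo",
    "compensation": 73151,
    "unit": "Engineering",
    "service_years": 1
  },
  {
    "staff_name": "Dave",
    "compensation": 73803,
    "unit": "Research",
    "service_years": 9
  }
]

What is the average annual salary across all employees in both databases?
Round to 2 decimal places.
83405.86

Schema mapping: "annual_salary" (system_hr1) = "compensation" (system_hr3) = annual salary

All salaries: [99389, 116092, 70318, 86863, 64225, 73151, 73803]
Sum: 583841
Count: 7
Average: 583841 / 7 = 83405.86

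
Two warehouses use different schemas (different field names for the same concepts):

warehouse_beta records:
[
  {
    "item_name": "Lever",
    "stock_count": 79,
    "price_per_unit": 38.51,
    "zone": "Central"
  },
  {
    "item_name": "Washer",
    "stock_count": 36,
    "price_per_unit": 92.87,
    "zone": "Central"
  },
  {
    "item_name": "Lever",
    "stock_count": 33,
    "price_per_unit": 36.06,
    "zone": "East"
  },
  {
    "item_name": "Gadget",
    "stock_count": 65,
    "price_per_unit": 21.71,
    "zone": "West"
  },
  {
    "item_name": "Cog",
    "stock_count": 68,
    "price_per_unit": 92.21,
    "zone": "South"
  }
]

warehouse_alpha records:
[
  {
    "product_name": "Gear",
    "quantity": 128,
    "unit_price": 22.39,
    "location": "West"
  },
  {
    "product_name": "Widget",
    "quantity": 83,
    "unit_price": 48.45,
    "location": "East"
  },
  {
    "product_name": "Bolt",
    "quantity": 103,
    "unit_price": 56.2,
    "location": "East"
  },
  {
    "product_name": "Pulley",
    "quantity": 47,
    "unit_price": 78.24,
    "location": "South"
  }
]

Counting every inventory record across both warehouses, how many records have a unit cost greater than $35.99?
7

Schema mapping: "price_per_unit" (warehouse_beta) = "unit_price" (warehouse_alpha) = unit cost

Records > $35.99 in warehouse_beta: 4
Records > $35.99 in warehouse_alpha: 3

Total count: 4 + 3 = 7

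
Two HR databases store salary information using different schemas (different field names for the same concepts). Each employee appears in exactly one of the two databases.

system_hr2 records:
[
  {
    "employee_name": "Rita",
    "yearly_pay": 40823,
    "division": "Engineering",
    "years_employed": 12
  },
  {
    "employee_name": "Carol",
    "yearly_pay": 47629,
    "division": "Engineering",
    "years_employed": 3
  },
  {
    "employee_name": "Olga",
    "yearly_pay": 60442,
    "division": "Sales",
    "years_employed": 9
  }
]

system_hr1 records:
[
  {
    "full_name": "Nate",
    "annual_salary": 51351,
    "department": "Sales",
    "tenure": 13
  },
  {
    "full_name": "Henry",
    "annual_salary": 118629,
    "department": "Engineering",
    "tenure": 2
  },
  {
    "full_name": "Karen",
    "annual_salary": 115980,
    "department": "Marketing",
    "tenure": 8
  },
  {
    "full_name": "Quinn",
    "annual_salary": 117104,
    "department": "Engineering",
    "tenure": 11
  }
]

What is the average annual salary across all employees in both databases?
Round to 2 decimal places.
78851.14

Schema mapping: "yearly_pay" (system_hr2) = "annual_salary" (system_hr1) = annual salary

All salaries: [40823, 47629, 60442, 51351, 118629, 115980, 117104]
Sum: 551958
Count: 7
Average: 551958 / 7 = 78851.14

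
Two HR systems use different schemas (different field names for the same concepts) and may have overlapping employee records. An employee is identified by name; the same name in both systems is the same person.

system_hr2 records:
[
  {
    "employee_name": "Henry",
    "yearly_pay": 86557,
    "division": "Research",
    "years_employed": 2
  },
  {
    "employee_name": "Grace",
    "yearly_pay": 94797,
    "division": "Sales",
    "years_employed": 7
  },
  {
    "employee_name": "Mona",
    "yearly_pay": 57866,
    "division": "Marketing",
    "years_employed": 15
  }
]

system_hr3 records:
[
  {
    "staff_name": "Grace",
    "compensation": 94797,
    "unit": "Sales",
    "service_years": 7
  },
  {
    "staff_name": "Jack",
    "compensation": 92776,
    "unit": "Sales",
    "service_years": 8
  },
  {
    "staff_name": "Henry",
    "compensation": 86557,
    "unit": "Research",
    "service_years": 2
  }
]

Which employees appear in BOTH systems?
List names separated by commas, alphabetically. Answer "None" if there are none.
Grace, Henry

Schema mapping: "employee_name" (system_hr2) = "staff_name" (system_hr3) = employee name

Names in system_hr2: ['Grace', 'Henry', 'Mona']
Names in system_hr3: ['Grace', 'Henry', 'Jack']

Intersection: ['Grace', 'Henry']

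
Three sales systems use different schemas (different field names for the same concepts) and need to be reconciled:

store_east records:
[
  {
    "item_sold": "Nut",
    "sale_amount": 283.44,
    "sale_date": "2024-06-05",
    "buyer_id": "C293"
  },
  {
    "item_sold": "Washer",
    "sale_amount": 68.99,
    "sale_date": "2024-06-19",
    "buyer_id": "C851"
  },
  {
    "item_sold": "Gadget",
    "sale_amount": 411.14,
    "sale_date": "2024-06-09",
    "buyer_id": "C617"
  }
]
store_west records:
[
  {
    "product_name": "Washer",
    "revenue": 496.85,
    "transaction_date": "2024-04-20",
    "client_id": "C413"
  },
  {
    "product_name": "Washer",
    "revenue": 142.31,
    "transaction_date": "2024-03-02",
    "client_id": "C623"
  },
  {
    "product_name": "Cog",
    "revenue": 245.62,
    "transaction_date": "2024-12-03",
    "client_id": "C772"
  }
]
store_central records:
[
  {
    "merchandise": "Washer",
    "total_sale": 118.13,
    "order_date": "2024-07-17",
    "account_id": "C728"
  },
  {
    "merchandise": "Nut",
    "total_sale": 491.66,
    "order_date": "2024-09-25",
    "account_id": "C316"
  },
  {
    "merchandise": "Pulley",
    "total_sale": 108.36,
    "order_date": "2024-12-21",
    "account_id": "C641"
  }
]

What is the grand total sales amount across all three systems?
2366.5

Schema reconciliation - all amount fields map to sale amount:

store_east (sale_amount): 763.57
store_west (revenue): 884.78
store_central (total_sale): 718.15

Grand total: 2366.5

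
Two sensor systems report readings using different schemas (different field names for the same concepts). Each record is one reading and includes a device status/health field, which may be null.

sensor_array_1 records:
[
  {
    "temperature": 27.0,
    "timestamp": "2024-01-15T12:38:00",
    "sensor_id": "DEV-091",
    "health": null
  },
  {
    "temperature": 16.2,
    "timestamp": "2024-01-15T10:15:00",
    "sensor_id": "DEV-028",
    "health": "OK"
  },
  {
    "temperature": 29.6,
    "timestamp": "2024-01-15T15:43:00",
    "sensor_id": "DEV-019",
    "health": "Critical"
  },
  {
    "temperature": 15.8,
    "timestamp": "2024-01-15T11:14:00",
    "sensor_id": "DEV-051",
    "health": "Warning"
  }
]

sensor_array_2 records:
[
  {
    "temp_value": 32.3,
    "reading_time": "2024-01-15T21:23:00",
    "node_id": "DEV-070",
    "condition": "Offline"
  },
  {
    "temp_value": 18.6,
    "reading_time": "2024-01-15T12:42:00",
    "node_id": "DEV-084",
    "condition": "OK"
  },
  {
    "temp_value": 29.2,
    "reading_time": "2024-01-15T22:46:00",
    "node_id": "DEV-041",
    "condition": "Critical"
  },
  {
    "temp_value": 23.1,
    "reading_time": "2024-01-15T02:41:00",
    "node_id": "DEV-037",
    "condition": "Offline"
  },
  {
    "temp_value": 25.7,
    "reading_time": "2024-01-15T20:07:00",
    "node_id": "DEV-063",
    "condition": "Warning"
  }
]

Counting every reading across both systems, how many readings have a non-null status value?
8

Schema mapping: "health" (sensor_array_1) = "condition" (sensor_array_2) = status

Non-null in sensor_array_1: 3
Non-null in sensor_array_2: 5

Total non-null: 3 + 5 = 8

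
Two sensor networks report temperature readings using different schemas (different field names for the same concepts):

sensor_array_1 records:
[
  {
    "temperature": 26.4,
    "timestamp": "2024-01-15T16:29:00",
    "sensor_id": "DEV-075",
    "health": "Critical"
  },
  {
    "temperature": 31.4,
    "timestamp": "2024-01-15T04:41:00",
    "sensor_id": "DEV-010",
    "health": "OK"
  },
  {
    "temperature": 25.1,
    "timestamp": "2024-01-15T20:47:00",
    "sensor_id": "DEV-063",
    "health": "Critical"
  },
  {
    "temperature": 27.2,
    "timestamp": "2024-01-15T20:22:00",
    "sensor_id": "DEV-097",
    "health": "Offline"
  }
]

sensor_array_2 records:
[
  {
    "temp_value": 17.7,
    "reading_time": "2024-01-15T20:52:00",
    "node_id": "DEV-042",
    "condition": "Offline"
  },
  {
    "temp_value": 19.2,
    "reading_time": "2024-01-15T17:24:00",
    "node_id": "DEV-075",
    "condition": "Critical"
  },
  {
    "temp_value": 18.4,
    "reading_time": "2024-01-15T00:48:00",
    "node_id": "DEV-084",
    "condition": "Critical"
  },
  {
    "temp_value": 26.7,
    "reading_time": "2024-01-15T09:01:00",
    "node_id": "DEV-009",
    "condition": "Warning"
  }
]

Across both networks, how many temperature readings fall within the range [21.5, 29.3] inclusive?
4

Schema mapping: "temperature" (sensor_array_1) = "temp_value" (sensor_array_2) = temperature

Readings in [21.5, 29.3] from sensor_array_1: 3
Readings in [21.5, 29.3] from sensor_array_2: 1

Total count: 3 + 1 = 4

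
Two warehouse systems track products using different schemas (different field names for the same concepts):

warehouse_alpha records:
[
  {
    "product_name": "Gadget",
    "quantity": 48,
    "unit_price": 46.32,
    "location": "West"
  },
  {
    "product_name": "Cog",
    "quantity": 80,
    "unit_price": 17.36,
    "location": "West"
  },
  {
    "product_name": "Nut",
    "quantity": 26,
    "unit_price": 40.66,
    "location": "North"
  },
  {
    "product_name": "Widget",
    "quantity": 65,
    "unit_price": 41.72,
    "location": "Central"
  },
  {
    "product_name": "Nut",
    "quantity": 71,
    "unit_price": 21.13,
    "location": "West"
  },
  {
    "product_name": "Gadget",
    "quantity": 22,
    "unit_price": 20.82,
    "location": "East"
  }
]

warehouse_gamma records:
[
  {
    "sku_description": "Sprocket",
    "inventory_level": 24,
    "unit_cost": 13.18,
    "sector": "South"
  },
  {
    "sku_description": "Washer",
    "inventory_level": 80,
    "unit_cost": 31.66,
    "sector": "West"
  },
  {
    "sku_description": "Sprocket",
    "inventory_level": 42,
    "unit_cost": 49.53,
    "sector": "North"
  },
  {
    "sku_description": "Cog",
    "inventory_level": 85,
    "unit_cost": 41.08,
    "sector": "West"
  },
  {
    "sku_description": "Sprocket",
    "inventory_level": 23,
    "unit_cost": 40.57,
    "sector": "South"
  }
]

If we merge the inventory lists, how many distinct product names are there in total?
6

Schema mapping: "product_name" (warehouse_alpha) = "sku_description" (warehouse_gamma) = product name

Products in warehouse_alpha: ['Cog', 'Gadget', 'Nut', 'Widget']
Products in warehouse_gamma: ['Cog', 'Sprocket', 'Washer']

Union (unique products): ['Cog', 'Gadget', 'Nut', 'Sprocket', 'Washer', 'Widget']
Count: 6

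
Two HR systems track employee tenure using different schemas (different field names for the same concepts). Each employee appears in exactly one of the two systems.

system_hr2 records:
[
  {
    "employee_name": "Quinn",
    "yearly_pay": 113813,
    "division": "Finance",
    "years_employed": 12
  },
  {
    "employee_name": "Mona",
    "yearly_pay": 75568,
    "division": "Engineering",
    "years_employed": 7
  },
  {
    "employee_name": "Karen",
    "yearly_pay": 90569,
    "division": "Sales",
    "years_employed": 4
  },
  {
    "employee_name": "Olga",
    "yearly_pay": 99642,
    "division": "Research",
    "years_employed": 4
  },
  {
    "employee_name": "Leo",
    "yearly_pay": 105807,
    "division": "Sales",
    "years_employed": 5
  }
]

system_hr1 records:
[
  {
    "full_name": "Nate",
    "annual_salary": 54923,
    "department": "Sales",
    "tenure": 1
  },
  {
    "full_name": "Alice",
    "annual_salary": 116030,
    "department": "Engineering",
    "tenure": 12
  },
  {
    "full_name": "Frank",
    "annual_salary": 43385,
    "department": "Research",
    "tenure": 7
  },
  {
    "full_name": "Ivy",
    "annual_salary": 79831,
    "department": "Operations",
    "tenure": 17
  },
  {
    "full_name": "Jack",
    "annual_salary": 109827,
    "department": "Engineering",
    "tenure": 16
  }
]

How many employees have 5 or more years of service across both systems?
7

Reconcile schemas: "years_employed" (system_hr2) = "tenure" (system_hr1) = years of service

From system_hr2: 3 employees with >= 5 years
From system_hr1: 4 employees with >= 5 years

Total: 3 + 4 = 7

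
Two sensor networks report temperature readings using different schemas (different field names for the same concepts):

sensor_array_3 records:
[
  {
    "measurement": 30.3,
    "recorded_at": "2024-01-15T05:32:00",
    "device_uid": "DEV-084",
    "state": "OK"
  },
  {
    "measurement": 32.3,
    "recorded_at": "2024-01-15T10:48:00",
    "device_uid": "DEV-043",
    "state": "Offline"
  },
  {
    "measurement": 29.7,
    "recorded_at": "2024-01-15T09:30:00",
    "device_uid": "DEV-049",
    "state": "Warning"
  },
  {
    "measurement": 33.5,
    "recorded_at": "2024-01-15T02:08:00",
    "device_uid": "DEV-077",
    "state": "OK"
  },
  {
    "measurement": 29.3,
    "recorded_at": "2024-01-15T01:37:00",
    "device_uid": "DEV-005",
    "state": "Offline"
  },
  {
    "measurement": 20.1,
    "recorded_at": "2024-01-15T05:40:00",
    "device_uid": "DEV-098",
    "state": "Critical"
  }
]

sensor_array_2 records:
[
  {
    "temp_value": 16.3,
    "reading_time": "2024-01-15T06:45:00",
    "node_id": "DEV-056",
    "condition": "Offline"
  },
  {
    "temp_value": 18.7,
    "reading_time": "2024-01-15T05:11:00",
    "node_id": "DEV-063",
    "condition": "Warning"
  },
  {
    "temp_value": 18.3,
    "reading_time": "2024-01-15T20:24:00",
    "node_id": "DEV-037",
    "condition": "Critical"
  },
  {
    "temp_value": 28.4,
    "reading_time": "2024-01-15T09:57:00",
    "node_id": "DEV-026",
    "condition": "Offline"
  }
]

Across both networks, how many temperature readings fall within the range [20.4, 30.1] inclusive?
3

Schema mapping: "measurement" (sensor_array_3) = "temp_value" (sensor_array_2) = temperature

Readings in [20.4, 30.1] from sensor_array_3: 2
Readings in [20.4, 30.1] from sensor_array_2: 1

Total count: 2 + 1 = 3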